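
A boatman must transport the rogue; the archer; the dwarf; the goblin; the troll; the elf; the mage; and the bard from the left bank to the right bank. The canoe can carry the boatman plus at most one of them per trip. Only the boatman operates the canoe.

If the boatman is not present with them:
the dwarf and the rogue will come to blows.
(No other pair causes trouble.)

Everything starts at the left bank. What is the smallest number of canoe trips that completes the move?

Counting alone: the boatman can take at most 1 across per trip to the right bank, so moving all 8 needs at least 8 loaded trips out, with a return between consecutive ones — at least 15 crossings.
The plan below uses exactly 15 crossings, so it is optimal:
1. Boatman goes to the right bank with the rogue.
2. Boatman goes back to the left bank alone.
3. Boatman goes to the right bank with the archer.
4. Boatman goes back to the left bank alone.
5. Boatman goes to the right bank with the goblin.
6. Boatman goes back to the left bank alone.
7. Boatman goes to the right bank with the troll.
8. Boatman goes back to the left bank alone.
9. Boatman goes to the right bank with the elf.
10. Boatman goes back to the left bank alone.
11. Boatman goes to the right bank with the mage.
12. Boatman goes back to the left bank alone.
13. Boatman goes to the right bank with the bard.
14. Boatman goes back to the left bank alone.
15. Boatman goes to the right bank with the dwarf.

15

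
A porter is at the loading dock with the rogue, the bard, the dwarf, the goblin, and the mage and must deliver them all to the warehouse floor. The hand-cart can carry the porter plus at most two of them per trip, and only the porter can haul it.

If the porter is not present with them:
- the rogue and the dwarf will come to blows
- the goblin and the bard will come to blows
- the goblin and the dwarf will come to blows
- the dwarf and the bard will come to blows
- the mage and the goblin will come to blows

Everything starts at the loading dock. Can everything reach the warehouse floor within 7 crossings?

Yes

Yes — this plan uses 7 crossings (≤ 7):
1. Porter goes to the warehouse floor with the dwarf and the goblin.
2. Porter goes back to the loading dock with the dwarf.
3. Porter goes to the warehouse floor with the bard and the rogue.
4. Porter goes back to the loading dock with the bard.
5. Porter goes to the warehouse floor with the bard and the mage.
6. Porter goes back to the loading dock with the goblin.
7. Porter goes to the warehouse floor with the dwarf and the goblin.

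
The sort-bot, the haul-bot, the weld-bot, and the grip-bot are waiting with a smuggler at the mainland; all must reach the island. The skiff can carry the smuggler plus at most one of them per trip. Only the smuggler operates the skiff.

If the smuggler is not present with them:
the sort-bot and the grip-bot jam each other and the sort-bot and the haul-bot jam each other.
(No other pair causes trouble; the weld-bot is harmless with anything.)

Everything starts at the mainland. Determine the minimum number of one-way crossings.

9

Counting alone: the smuggler can take at most 1 across per trip to the island, so moving all 4 needs at least 4 loaded trips out, with a return between consecutive ones — at least 7 crossings.
The safety rule pushes this higher. Following every safe sequence of crossings, the most of the 4 that can be at the island as the skiff arrives there on crossing 7 is 3 — never all 4.
So no plan with fewer than 9 crossings exists, and this one achieves 9:
1. Smuggler goes to the island with the sort-bot.  [the mainland: the grip-bot, the haul-bot, the weld-bot | the island: the sort-bot]
2. Smuggler goes back to the mainland alone.  [the mainland: the grip-bot, the haul-bot, the weld-bot | the island: the sort-bot]
3. Smuggler goes to the island with the haul-bot.  [the mainland: the grip-bot, the weld-bot | the island: the haul-bot, the sort-bot]
4. Smuggler goes back to the mainland with the sort-bot.  [the mainland: the grip-bot, the sort-bot, the weld-bot | the island: the haul-bot]
5. Smuggler goes to the island with the grip-bot.  [the mainland: the sort-bot, the weld-bot | the island: the grip-bot, the haul-bot]
6. Smuggler goes back to the mainland alone.  [the mainland: the sort-bot, the weld-bot | the island: the grip-bot, the haul-bot]
7. Smuggler goes to the island with the weld-bot.  [the mainland: the sort-bot | the island: the grip-bot, the haul-bot, the weld-bot]
8. Smuggler goes back to the mainland alone.  [the mainland: the sort-bot | the island: the grip-bot, the haul-bot, the weld-bot]
9. Smuggler goes to the island with the sort-bot.  [the mainland: — | the island: the grip-bot, the haul-bot, the sort-bot, the weld-bot]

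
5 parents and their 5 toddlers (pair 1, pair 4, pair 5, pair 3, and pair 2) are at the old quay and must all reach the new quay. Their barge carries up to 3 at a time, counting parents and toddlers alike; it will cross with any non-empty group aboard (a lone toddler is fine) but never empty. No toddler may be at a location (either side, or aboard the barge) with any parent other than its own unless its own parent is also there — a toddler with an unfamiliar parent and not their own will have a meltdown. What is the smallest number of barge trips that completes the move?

11

Counting alone: each trip to the new quay takes at most 3 across and each return brings at least 1 back, so after t trips out (and t−1 returns) at most 3t − (t−1) of the 10 are across; that first reaches 10 at t = 5, so at least 9 crossings are needed.
The safety rule pushes this higher. Following every safe sequence of crossings, the most of the 10 that can be at the new quay as the barge arrives there on crossing 9 is 9 — never all 10.
So no plan with fewer than 11 crossings exists, and this one achieves 11:
1. parent 1 and toddler 1 cross → the new quay.
2. parent 1 crosses ← the old quay.
3. toddler 3, toddler 4, and toddler 5 cross → the new quay.
4. toddler 1 crosses ← the old quay.
5. parent 3, parent 4, and parent 5 cross → the new quay.
6. parent 4 and toddler 4 cross ← the old quay.
7. parent 1, parent 2, and parent 4 cross → the new quay.
8. toddler 5 crosses ← the old quay.
9. toddler 1 and toddler 4 cross → the new quay.
10. toddler 1 crosses ← the old quay.
11. toddler 1, toddler 2, and toddler 5 cross → the new quay.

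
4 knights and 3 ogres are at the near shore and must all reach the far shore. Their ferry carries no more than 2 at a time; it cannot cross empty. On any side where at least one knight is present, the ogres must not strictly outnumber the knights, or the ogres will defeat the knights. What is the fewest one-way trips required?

11

Counting alone: each trip to the far shore takes at most 2 across and each return brings at least 1 back, so after t trips out (and t−1 returns) at most 2t − (t−1) of the 7 are across; that first reaches 7 at t = 6, so at least 11 crossings are needed.
The plan below uses exactly 11 crossings, so it is optimal:
1. 2 ogres → the far shore.  (the near shore: 4K 1O; the far shore: 0K 2O)
2. 1 ogre ← the near shore.  (the near shore: 4K 2O; the far shore: 0K 1O)
3. 2 ogres → the far shore.  (the near shore: 4K 0O; the far shore: 0K 3O)
4. 1 ogre ← the near shore.  (the near shore: 4K 1O; the far shore: 0K 2O)
5. 2 knights → the far shore.  (the near shore: 2K 1O; the far shore: 2K 2O)
6. 1 ogre ← the near shore.  (the near shore: 2K 2O; the far shore: 2K 1O)
7. 1 knight and 1 ogre → the far shore.  (the near shore: 1K 1O; the far shore: 3K 2O)
8. 1 knight ← the near shore.  (the near shore: 2K 1O; the far shore: 2K 2O)
9. 1 knight and 1 ogre → the far shore.  (the near shore: 1K 0O; the far shore: 3K 3O)
10. 1 ogre ← the near shore.  (the near shore: 1K 1O; the far shore: 3K 2O)
11. 1 knight and 1 ogre → the far shore.  (the near shore: 0K 0O; the far shore: 4K 3O)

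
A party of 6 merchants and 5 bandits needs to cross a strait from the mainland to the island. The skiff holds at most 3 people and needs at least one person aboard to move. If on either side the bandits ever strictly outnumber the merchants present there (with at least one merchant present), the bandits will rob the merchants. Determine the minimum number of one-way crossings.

Counting alone: each trip to the island takes at most 3 across and each return brings at least 1 back, so after t trips out (and t−1 returns) at most 3t − (t−1) of the 11 are across; that first reaches 11 at t = 5, so at least 9 crossings are needed.
The plan below uses exactly 9 crossings, so it is optimal:
1. 3 bandits → the island.  (the mainland: 6M 2B; the island: 0M 3B)
2. 1 bandit ← the mainland.  (the mainland: 6M 3B; the island: 0M 2B)
3. 3 merchants → the island.  (the mainland: 3M 3B; the island: 3M 2B)
4. 1 merchant ← the mainland.  (the mainland: 4M 3B; the island: 2M 2B)
5. 2 merchants and 1 bandit → the island.  (the mainland: 2M 2B; the island: 4M 3B)
6. 1 merchant ← the mainland.  (the mainland: 3M 2B; the island: 3M 3B)
7. 2 merchants and 1 bandit → the island.  (the mainland: 1M 1B; the island: 5M 4B)
8. 1 merchant ← the mainland.  (the mainland: 2M 1B; the island: 4M 4B)
9. 2 merchants and 1 bandit → the island.  (the mainland: 0M 0B; the island: 6M 5B)

9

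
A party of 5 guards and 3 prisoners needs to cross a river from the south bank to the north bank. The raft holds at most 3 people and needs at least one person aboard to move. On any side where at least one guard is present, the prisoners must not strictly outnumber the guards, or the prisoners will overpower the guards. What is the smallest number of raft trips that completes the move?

7

Counting alone: each trip to the north bank takes at most 3 across and each return brings at least 1 back, so after t trips out (and t−1 returns) at most 3t − (t−1) of the 8 are across; that first reaches 8 at t = 4, so at least 7 crossings are needed.
The plan below uses exactly 7 crossings, so it is optimal:
1. 2 prisoners → the north bank.  (the south bank: 5G 1P; the north bank: 0G 2P)
2. 1 prisoner ← the south bank.  (the south bank: 5G 2P; the north bank: 0G 1P)
3. 2 guards and 1 prisoner → the north bank.  (the south bank: 3G 1P; the north bank: 2G 2P)
4. 1 prisoner ← the south bank.  (the south bank: 3G 2P; the north bank: 2G 1P)
5. 1 guard and 2 prisoners → the north bank.  (the south bank: 2G 0P; the north bank: 3G 3P)
6. 1 prisoner ← the south bank.  (the south bank: 2G 1P; the north bank: 3G 2P)
7. 2 guards and 1 prisoner → the north bank.  (the south bank: 0G 0P; the north bank: 5G 3P)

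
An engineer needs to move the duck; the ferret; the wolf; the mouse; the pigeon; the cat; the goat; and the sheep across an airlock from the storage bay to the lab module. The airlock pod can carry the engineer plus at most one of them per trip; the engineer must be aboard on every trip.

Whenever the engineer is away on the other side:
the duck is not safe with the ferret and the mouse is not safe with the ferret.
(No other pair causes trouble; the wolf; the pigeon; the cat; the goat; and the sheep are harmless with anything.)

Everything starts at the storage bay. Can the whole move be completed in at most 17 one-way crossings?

Yes

Yes — this plan uses 17 crossings (≤ 17):
1. Engineer goes to the lab module with the ferret.
2. Engineer goes back to the storage bay alone.
3. Engineer goes to the lab module with the duck.
4. Engineer goes back to the storage bay with the ferret.
5. Engineer goes to the lab module with the mouse.
6. Engineer goes back to the storage bay alone.
7. Engineer goes to the lab module with the wolf.
8. Engineer goes back to the storage bay alone.
9. Engineer goes to the lab module with the pigeon.
10. Engineer goes back to the storage bay alone.
11. Engineer goes to the lab module with the cat.
12. Engineer goes back to the storage bay alone.
13. Engineer goes to the lab module with the goat.
14. Engineer goes back to the storage bay alone.
15. Engineer goes to the lab module with the sheep.
16. Engineer goes back to the storage bay alone.
17. Engineer goes to the lab module with the ferret.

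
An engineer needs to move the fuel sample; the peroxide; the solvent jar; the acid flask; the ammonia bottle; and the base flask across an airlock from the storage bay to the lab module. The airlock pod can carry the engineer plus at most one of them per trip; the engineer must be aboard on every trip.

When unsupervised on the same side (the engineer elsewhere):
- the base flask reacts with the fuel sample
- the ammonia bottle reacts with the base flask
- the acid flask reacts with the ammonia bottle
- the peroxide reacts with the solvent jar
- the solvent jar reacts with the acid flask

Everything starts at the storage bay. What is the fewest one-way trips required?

Whatever the first load, the items left behind include a forbidden pair without the engineer. No opening move is safe, so no plan exists.

impossible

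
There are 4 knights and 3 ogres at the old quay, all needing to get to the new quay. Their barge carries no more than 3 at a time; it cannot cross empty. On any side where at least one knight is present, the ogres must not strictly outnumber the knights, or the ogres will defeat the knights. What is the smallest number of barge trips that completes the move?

5

Counting alone: each trip to the new quay takes at most 3 across and each return brings at least 1 back, so after t trips out (and t−1 returns) at most 3t − (t−1) of the 7 are across; that first reaches 7 at t = 3, so at least 5 crossings are needed.
The plan below uses exactly 5 crossings, so it is optimal:
1. 3 ogres → the new quay.  (the old quay: 4K 0O; the new quay: 0K 3O)
2. 1 ogre ← the old quay.  (the old quay: 4K 1O; the new quay: 0K 2O)
3. 3 knights → the new quay.  (the old quay: 1K 1O; the new quay: 3K 2O)
4. 1 knight ← the old quay.  (the old quay: 2K 1O; the new quay: 2K 2O)
5. 2 knights and 1 ogre → the new quay.  (the old quay: 0K 0O; the new quay: 4K 3O)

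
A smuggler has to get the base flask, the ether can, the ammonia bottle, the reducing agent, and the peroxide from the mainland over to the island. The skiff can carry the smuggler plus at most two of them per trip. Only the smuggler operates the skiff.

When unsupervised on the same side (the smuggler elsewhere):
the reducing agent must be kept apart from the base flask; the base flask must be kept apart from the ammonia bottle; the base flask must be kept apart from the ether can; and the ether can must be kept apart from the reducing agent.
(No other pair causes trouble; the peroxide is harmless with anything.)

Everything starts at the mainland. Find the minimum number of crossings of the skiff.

Counting alone: the smuggler can take at most 2 across per trip to the island, so moving all 5 needs at least 3 loaded trips out, with a return between consecutive ones — at least 5 crossings.
The safety rule pushes this higher. Following every safe sequence of crossings, the most of the 5 that can be at the island as the skiff arrives there on crossing 5 is 4 — never all 5.
So no plan with fewer than 7 crossings exists, and this one achieves 7:
1. Smuggler goes to the island with the base flask and the ether can.  [the mainland: the ammonia bottle, the peroxide, the reducing agent | the island: the base flask, the ether can]
2. Smuggler goes back to the mainland with the base flask.  [the mainland: the ammonia bottle, the base flask, the peroxide, the reducing agent | the island: the ether can]
3. Smuggler goes to the island with the ammonia bottle and the base flask.  [the mainland: the peroxide, the reducing agent | the island: the ammonia bottle, the base flask, the ether can]
4. Smuggler goes back to the mainland with the base flask.  [the mainland: the base flask, the peroxide, the reducing agent | the island: the ammonia bottle, the ether can]
5. Smuggler goes to the island with the base flask and the peroxide.  [the mainland: the reducing agent | the island: the ammonia bottle, the base flask, the ether can, the peroxide]
6. Smuggler goes back to the mainland with the base flask.  [the mainland: the base flask, the reducing agent | the island: the ammonia bottle, the ether can, the peroxide]
7. Smuggler goes to the island with the base flask and the reducing agent.  [the mainland: — | the island: the ammonia bottle, the base flask, the ether can, the peroxide, the reducing agent]

7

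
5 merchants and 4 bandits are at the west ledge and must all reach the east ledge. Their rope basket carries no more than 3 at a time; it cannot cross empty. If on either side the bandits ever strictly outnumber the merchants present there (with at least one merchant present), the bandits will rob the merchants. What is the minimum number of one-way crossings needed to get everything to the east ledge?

7

Counting alone: each trip to the east ledge takes at most 3 across and each return brings at least 1 back, so after t trips out (and t−1 returns) at most 3t − (t−1) of the 9 are across; that first reaches 9 at t = 4, so at least 7 crossings are needed.
The plan below uses exactly 7 crossings, so it is optimal:
1. 3 bandits → the east ledge.  (the west ledge: 5M 1B; the east ledge: 0M 3B)
2. 1 bandit ← the west ledge.  (the west ledge: 5M 2B; the east ledge: 0M 2B)
3. 3 merchants → the east ledge.  (the west ledge: 2M 2B; the east ledge: 3M 2B)
4. 1 merchant ← the west ledge.  (the west ledge: 3M 2B; the east ledge: 2M 2B)
5. 2 merchants and 1 bandit → the east ledge.  (the west ledge: 1M 1B; the east ledge: 4M 3B)
6. 1 merchant ← the west ledge.  (the west ledge: 2M 1B; the east ledge: 3M 3B)
7. 2 merchants and 1 bandit → the east ledge.  (the west ledge: 0M 0B; the east ledge: 5M 4B)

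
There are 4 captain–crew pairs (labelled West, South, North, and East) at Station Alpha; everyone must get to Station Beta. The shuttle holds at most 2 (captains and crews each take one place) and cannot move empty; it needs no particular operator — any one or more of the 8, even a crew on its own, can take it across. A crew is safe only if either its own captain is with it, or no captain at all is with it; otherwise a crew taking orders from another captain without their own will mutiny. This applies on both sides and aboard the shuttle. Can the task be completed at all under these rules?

No

Following every safe sequence of crossings from the start, the most of the 8 that can be at Station Beta as the shuttle arrives there on crossings 1, 3, 5 is 2, 3, 4 respectively; the best ever achieved is 4 of 8.
From crossing 7 on, no configuration arises that was not already reachable earlier: only 44 distinct safe configurations (who is on which side, and where the shuttle is) can ever be reached, none of them has everyone across, and every continuation just revisits them. So no valid plan exists.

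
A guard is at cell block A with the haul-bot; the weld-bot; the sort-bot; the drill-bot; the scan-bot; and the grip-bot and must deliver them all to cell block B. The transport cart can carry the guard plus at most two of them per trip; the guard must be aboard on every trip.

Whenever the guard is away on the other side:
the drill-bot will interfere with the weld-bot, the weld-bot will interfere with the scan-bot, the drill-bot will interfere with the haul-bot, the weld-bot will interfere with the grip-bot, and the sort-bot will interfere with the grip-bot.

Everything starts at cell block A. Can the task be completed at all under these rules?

Whatever the first load, the items left behind include a forbidden pair without the guard. No opening move is safe, so no plan exists.

No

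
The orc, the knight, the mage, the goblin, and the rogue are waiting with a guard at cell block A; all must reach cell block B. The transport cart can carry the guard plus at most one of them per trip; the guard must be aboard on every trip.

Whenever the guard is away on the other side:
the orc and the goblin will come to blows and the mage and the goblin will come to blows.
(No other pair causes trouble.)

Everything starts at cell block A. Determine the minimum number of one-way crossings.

Counting alone: the guard can take at most 1 across per trip to cell block B, so moving all 5 needs at least 5 loaded trips out, with a return between consecutive ones — at least 9 crossings.
The safety rule pushes this higher. Following every safe sequence of crossings, the most of the 5 that can be at cell block B as the transport cart arrives there on crossing 9 is 4 — never all 5.
So no plan with fewer than 11 crossings exists, and this one achieves 11:
1. Guard goes to cell block B with the goblin.  [cell block A: the knight, the mage, the orc, the rogue | cell block B: the goblin]
2. Guard goes back to cell block A alone.  [cell block A: the knight, the mage, the orc, the rogue | cell block B: the goblin]
3. Guard goes to cell block B with the orc.  [cell block A: the knight, the mage, the rogue | cell block B: the goblin, the orc]
4. Guard goes back to cell block A with the goblin.  [cell block A: the goblin, the knight, the mage, the rogue | cell block B: the orc]
5. Guard goes to cell block B with the mage.  [cell block A: the goblin, the knight, the rogue | cell block B: the mage, the orc]
6. Guard goes back to cell block A alone.  [cell block A: the goblin, the knight, the rogue | cell block B: the mage, the orc]
7. Guard goes to cell block B with the knight.  [cell block A: the goblin, the rogue | cell block B: the knight, the mage, the orc]
8. Guard goes back to cell block A alone.  [cell block A: the goblin, the rogue | cell block B: the knight, the mage, the orc]
9. Guard goes to cell block B with the rogue.  [cell block A: the goblin | cell block B: the knight, the mage, the orc, the rogue]
10. Guard goes back to cell block A alone.  [cell block A: the goblin | cell block B: the knight, the mage, the orc, the rogue]
11. Guard goes to cell block B with the goblin.  [cell block A: — | cell block B: the goblin, the knight, the mage, the orc, the rogue]

11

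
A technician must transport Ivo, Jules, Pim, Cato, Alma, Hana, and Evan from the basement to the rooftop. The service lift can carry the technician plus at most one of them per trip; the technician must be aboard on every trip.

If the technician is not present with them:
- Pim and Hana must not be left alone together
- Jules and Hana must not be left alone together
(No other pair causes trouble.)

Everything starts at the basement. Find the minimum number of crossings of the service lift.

Counting alone: the technician can take at most 1 across per trip to the rooftop, so moving all 7 needs at least 7 loaded trips out, with a return between consecutive ones — at least 13 crossings.
The safety rule pushes this higher. Following every safe sequence of crossings, the most of the 7 that can be at the rooftop as the service lift arrives there on crossing 13 is 6 — never all 7.
So no plan with fewer than 15 crossings exists, and this one achieves 15:
1. Technician goes to the rooftop with Hana.  [the basement: Alma, Cato, Evan, Ivo, Jules, Pim | the rooftop: Hana]
2. Technician goes back to the basement alone.  [the basement: Alma, Cato, Evan, Ivo, Jules, Pim | the rooftop: Hana]
3. Technician goes to the rooftop with Ivo.  [the basement: Alma, Cato, Evan, Jules, Pim | the rooftop: Hana, Ivo]
4. Technician goes back to the basement alone.  [the basement: Alma, Cato, Evan, Jules, Pim | the rooftop: Hana, Ivo]
5. Technician goes to the rooftop with Jules.  [the basement: Alma, Cato, Evan, Pim | the rooftop: Hana, Ivo, Jules]
6. Technician goes back to the basement with Hana.  [the basement: Alma, Cato, Evan, Hana, Pim | the rooftop: Ivo, Jules]
7. Technician goes to the rooftop with Pim.  [the basement: Alma, Cato, Evan, Hana | the rooftop: Ivo, Jules, Pim]
8. Technician goes back to the basement alone.  [the basement: Alma, Cato, Evan, Hana | the rooftop: Ivo, Jules, Pim]
9. Technician goes to the rooftop with Cato.  [the basement: Alma, Evan, Hana | the rooftop: Cato, Ivo, Jules, Pim]
10. Technician goes back to the basement alone.  [the basement: Alma, Evan, Hana | the rooftop: Cato, Ivo, Jules, Pim]
11. Technician goes to the rooftop with Alma.  [the basement: Evan, Hana | the rooftop: Alma, Cato, Ivo, Jules, Pim]
12. Technician goes back to the basement alone.  [the basement: Evan, Hana | the rooftop: Alma, Cato, Ivo, Jules, Pim]
13. Technician goes to the rooftop with Evan.  [the basement: Hana | the rooftop: Alma, Cato, Evan, Ivo, Jules, Pim]
14. Technician goes back to the basement alone.  [the basement: Hana | the rooftop: Alma, Cato, Evan, Ivo, Jules, Pim]
15. Technician goes to the rooftop with Hana.  [the basement: — | the rooftop: Alma, Cato, Evan, Hana, Ivo, Jules, Pim]

15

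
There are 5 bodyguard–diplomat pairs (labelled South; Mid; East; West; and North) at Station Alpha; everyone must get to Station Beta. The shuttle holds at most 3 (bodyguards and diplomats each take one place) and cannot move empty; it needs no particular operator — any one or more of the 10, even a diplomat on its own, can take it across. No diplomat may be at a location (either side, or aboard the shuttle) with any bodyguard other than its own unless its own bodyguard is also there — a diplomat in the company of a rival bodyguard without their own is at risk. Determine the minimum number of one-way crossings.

11

Counting alone: each trip to Station Beta takes at most 3 across and each return brings at least 1 back, so after t trips out (and t−1 returns) at most 3t − (t−1) of the 10 are across; that first reaches 10 at t = 5, so at least 9 crossings are needed.
The safety rule pushes this higher. Following every safe sequence of crossings, the most of the 10 that can be at Station Beta as the shuttle arrives there on crossing 9 is 9 — never all 10.
So no plan with fewer than 11 crossings exists, and this one achieves 11:
1. bodyguard South and diplomat South cross → Station Beta.
2. bodyguard South crosses ← Station Alpha.
3. diplomat East, diplomat Mid, and diplomat West cross → Station Beta.
4. diplomat South crosses ← Station Alpha.
5. bodyguard East, bodyguard Mid, and bodyguard West cross → Station Beta.
6. bodyguard Mid and diplomat Mid cross ← Station Alpha.
7. bodyguard Mid, bodyguard North, and bodyguard South cross → Station Beta.
8. diplomat East crosses ← Station Alpha.
9. diplomat Mid and diplomat South cross → Station Beta.
10. diplomat South crosses ← Station Alpha.
11. diplomat East, diplomat North, and diplomat South cross → Station Beta.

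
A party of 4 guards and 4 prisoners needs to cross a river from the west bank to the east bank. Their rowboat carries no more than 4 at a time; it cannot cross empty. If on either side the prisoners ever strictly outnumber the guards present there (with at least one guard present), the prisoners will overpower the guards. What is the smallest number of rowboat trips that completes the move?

5

Counting alone: each trip to the east bank takes at most 4 across and each return brings at least 1 back, so after t trips out (and t−1 returns) at most 4t − (t−1) of the 8 are across; that first reaches 8 at t = 3, so at least 5 crossings are needed.
The plan below uses exactly 5 crossings, so it is optimal:
1. 2 prisoners → the east bank.  (the west bank: 4G 2P; the east bank: 0G 2P)
2. 1 prisoner ← the west bank.  (the west bank: 4G 3P; the east bank: 0G 1P)
3. 4 guards → the east bank.  (the west bank: 0G 3P; the east bank: 4G 1P)
4. 1 prisoner ← the west bank.  (the west bank: 0G 4P; the east bank: 4G 0P)
5. 4 prisoners → the east bank.  (the west bank: 0G 0P; the east bank: 4G 4P)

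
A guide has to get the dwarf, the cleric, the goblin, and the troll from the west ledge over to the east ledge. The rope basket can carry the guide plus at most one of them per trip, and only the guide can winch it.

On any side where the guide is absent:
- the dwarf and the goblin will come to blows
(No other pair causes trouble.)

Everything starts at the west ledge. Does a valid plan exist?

1. Guide goes to the east ledge with the dwarf.  [the west ledge: the cleric, the goblin, the troll | the east ledge: the dwarf]
2. Guide goes back to the west ledge alone.  [the west ledge: the cleric, the goblin, the troll | the east ledge: the dwarf]
3. Guide goes to the east ledge with the cleric.  [the west ledge: the goblin, the troll | the east ledge: the cleric, the dwarf]
4. Guide goes back to the west ledge alone.  [the west ledge: the goblin, the troll | the east ledge: the cleric, the dwarf]
5. Guide goes to the east ledge with the troll.  [the west ledge: the goblin | the east ledge: the cleric, the dwarf, the troll]
6. Guide goes back to the west ledge alone.  [the west ledge: the goblin | the east ledge: the cleric, the dwarf, the troll]
7. Guide goes to the east ledge with the goblin.  [the west ledge: — | the east ledge: the cleric, the dwarf, the goblin, the troll]

Yes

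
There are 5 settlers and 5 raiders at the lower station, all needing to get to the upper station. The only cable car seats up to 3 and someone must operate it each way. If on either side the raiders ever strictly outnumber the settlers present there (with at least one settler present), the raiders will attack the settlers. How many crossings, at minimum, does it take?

11

Counting alone: each trip to the upper station takes at most 3 across and each return brings at least 1 back, so after t trips out (and t−1 returns) at most 3t − (t−1) of the 10 are across; that first reaches 10 at t = 5, so at least 9 crossings are needed.
The safety rule pushes this higher. Following every safe sequence of crossings, the most of the 10 that can be at the upper station as the cable car arrives there on crossing 9 is 9 — never all 10.
So no plan with fewer than 11 crossings exists, and this one achieves 11:
1. 2 raiders → the upper station.  (the lower station: 5S 3R; the upper station: 0S 2R)
2. 1 raider ← the lower station.  (the lower station: 5S 4R; the upper station: 0S 1R)
3. 3 raiders → the upper station.  (the lower station: 5S 1R; the upper station: 0S 4R)
4. 1 raider ← the lower station.  (the lower station: 5S 2R; the upper station: 0S 3R)
5. 3 settlers → the upper station.  (the lower station: 2S 2R; the upper station: 3S 3R)
6. 1 settler and 1 raider ← the lower station.  (the lower station: 3S 3R; the upper station: 2S 2R)
7. 3 settlers → the upper station.  (the lower station: 0S 3R; the upper station: 5S 2R)
8. 1 raider ← the lower station.  (the lower station: 0S 4R; the upper station: 5S 1R)
9. 2 raiders → the upper station.  (the lower station: 0S 2R; the upper station: 5S 3R)
10. 1 raider ← the lower station.  (the lower station: 0S 3R; the upper station: 5S 2R)
11. 3 raiders → the upper station.  (the lower station: 0S 0R; the upper station: 5S 5R)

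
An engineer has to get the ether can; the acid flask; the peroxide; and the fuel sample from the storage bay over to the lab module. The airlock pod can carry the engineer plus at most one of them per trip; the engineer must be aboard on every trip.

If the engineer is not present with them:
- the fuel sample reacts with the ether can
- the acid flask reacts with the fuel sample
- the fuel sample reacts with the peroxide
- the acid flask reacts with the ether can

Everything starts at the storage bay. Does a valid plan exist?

Whatever the first load, the items left behind include a forbidden pair without the engineer. No opening move is safe, so no plan exists.

No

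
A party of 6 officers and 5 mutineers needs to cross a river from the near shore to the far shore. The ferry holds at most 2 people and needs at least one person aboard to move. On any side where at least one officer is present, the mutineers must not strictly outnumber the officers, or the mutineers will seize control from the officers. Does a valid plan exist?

Yes

1. 2 mutineers → the far shore.  (the near shore: 6O 3M; the far shore: 0O 2M)
2. 1 mutineer ← the near shore.  (the near shore: 6O 4M; the far shore: 0O 1M)
3. 2 mutineers → the far shore.  (the near shore: 6O 2M; the far shore: 0O 3M)
4. 1 mutineer ← the near shore.  (the near shore: 6O 3M; the far shore: 0O 2M)
5. 2 officers → the far shore.  (the near shore: 4O 3M; the far shore: 2O 2M)
6. 1 mutineer ← the near shore.  (the near shore: 4O 4M; the far shore: 2O 1M)
7. 1 officer and 1 mutineer → the far shore.  (the near shore: 3O 3M; the far shore: 3O 2M)
8. 1 officer ← the near shore.  (the near shore: 4O 3M; the far shore: 2O 2M)
9. 1 officer and 1 mutineer → the far shore.  (the near shore: 3O 2M; the far shore: 3O 3M)
10. 1 mutineer ← the near shore.  (the near shore: 3O 3M; the far shore: 3O 2M)
11. 1 officer and 1 mutineer → the far shore.  (the near shore: 2O 2M; the far shore: 4O 3M)
12. 1 officer ← the near shore.  (the near shore: 3O 2M; the far shore: 3O 3M)
13. 1 officer and 1 mutineer → the far shore.  (the near shore: 2O 1M; the far shore: 4O 4M)
14. 1 mutineer ← the near shore.  (the near shore: 2O 2M; the far shore: 4O 3M)
15. 1 officer and 1 mutineer → the far shore.  (the near shore: 1O 1M; the far shore: 5O 4M)
16. 1 officer ← the near shore.  (the near shore: 2O 1M; the far shore: 4O 4M)
17. 1 officer and 1 mutineer → the far shore.  (the near shore: 1O 0M; the far shore: 5O 5M)
18. 1 mutineer ← the near shore.  (the near shore: 1O 1M; the far shore: 5O 4M)
19. 1 officer and 1 mutineer → the far shore.  (the near shore: 0O 0M; the far shore: 6O 5M)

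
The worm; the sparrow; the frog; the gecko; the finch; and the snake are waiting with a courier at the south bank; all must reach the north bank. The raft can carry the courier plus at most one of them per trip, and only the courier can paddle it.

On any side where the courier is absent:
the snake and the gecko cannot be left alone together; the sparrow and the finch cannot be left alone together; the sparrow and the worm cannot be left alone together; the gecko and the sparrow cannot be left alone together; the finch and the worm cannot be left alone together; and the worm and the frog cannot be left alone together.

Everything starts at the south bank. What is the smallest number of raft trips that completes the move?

impossible

Whatever the first load, the items left behind include a forbidden pair without the courier. No opening move is safe, so no plan exists.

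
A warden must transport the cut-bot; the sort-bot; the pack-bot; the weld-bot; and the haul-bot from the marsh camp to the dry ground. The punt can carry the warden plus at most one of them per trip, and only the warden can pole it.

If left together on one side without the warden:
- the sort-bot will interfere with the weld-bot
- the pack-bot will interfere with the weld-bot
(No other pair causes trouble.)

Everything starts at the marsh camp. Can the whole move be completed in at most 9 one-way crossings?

No

Counting alone: the warden can take at most 1 across per trip to the dry ground, so moving all 5 needs at least 5 loaded trips out, with a return between consecutive ones — at least 9 crossings.
The safety rule pushes this higher. Following every safe sequence of crossings, the most of the 5 that can be at the dry ground as the punt arrives there on crossing 9 is 4 — never all 5.
So the move cannot be finished within 9 crossings. (The shortest complete plan takes 11:)
1. Warden goes to the dry ground with the weld-bot.
2. Warden goes back to the marsh camp alone.
3. Warden goes to the dry ground with the cut-bot.
4. Warden goes back to the marsh camp alone.
5. Warden goes to the dry ground with the sort-bot.
6. Warden goes back to the marsh camp with the weld-bot.
7. Warden goes to the dry ground with the pack-bot.
8. Warden goes back to the marsh camp alone.
9. Warden goes to the dry ground with the haul-bot.
10. Warden goes back to the marsh camp alone.
11. Warden goes to the dry ground with the weld-bot.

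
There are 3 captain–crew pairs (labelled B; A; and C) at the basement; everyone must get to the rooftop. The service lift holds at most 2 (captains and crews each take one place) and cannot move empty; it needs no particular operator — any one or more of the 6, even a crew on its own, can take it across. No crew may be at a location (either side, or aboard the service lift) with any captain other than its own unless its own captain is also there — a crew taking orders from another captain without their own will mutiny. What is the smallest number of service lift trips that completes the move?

Counting alone: each trip to the rooftop takes at most 2 across and each return brings at least 1 back, so after t trips out (and t−1 returns) at most 2t − (t−1) of the 6 are across; that first reaches 6 at t = 5, so at least 9 crossings are needed.
The safety rule pushes this higher. Following every safe sequence of crossings, the most of the 6 that can be at the rooftop as the service lift arrives there on crossing 9 is 5 — never all 6.
So no plan with fewer than 11 crossings exists, and this one achieves 11:
1. captain B and crew B cross → the rooftop.
2. captain B crosses ← the basement.
3. crew A and crew C cross → the rooftop.
4. crew B crosses ← the basement.
5. captain A and captain C cross → the rooftop.
6. captain A and crew A cross ← the basement.
7. captain A and captain B cross → the rooftop.
8. crew C crosses ← the basement.
9. crew A and crew B cross → the rooftop.
10. captain C crosses ← the basement.
11. captain C and crew C cross → the rooftop.

11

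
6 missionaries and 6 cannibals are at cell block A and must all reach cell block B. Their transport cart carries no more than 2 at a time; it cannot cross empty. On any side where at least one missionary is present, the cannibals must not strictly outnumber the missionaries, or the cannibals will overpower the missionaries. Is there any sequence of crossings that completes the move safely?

Following every safe sequence of crossings from the start, the most of the 12 that can be at cell block B as the transport cart arrives there on crossings 1, 3, 5, 7, 9 is 2, 3, 4, 5, 6 respectively; the best ever achieved is 6 of 12.
From crossing 11 on, no configuration arises that was not already reachable earlier: only 15 distinct safe configurations (who is on which side, and where the transport cart is) can ever be reached, none of them has everyone across, and every continuation just revisits them. They are: 0 missionaries + 0 cannibals across (transport cart back at the start); 0 missionaries + 1 cannibal across (transport cart there); 0 missionaries + 1 cannibal across (transport cart back at the start); 0 missionaries + 2 cannibals across (transport cart there); 0 missionaries + 2 cannibals across (transport cart back at the start); 0 missionaries + 3 cannibals across (transport cart there); 0 missionaries + 3 cannibals across (transport cart back at the start); 0 missionaries + 4 cannibals across (transport cart there); 0 missionaries + 4 cannibals across (transport cart back at the start); 0 missionaries + 5 cannibals across (transport cart there); 0 missionaries + 5 cannibals across (transport cart back at the start); 0 missionaries + 6 cannibals across (transport cart there); 1 missionary + 1 cannibal across (transport cart there); 1 missionary + 1 cannibal across (transport cart back at the start); 2 missionaries + 2 cannibals across (transport cart there). So no valid plan exists.

No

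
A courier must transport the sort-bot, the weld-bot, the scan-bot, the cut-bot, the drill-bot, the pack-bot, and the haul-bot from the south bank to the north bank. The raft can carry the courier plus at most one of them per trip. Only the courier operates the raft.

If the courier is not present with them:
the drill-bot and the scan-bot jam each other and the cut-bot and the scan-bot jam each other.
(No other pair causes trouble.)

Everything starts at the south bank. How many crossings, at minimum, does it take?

Counting alone: the courier can take at most 1 across per trip to the north bank, so moving all 7 needs at least 7 loaded trips out, with a return between consecutive ones — at least 13 crossings.
The safety rule pushes this higher. Following every safe sequence of crossings, the most of the 7 that can be at the north bank as the raft arrives there on crossing 13 is 6 — never all 7.
So no plan with fewer than 15 crossings exists, and this one achieves 15:
1. Courier goes to the north bank with the scan-bot.  [the south bank: the cut-bot, the drill-bot, the haul-bot, the pack-bot, the sort-bot, the weld-bot | the north bank: the scan-bot]
2. Courier goes back to the south bank alone.  [the south bank: the cut-bot, the drill-bot, the haul-bot, the pack-bot, the sort-bot, the weld-bot | the north bank: the scan-bot]
3. Courier goes to the north bank with the sort-bot.  [the south bank: the cut-bot, the drill-bot, the haul-bot, the pack-bot, the weld-bot | the north bank: the scan-bot, the sort-bot]
4. Courier goes back to the south bank alone.  [the south bank: the cut-bot, the drill-bot, the haul-bot, the pack-bot, the weld-bot | the north bank: the scan-bot, the sort-bot]
5. Courier goes to the north bank with the weld-bot.  [the south bank: the cut-bot, the drill-bot, the haul-bot, the pack-bot | the north bank: the scan-bot, the sort-bot, the weld-bot]
6. Courier goes back to the south bank alone.  [the south bank: the cut-bot, the drill-bot, the haul-bot, the pack-bot | the north bank: the scan-bot, the sort-bot, the weld-bot]
7. Courier goes to the north bank with the cut-bot.  [the south bank: the drill-bot, the haul-bot, the pack-bot | the north bank: the cut-bot, the scan-bot, the sort-bot, the weld-bot]
8. Courier goes back to the south bank with the scan-bot.  [the south bank: the drill-bot, the haul-bot, the pack-bot, the scan-bot | the north bank: the cut-bot, the sort-bot, the weld-bot]
9. Courier goes to the north bank with the drill-bot.  [the south bank: the haul-bot, the pack-bot, the scan-bot | the north bank: the cut-bot, the drill-bot, the sort-bot, the weld-bot]
10. Courier goes back to the south bank alone.  [the south bank: the haul-bot, the pack-bot, the scan-bot | the north bank: the cut-bot, the drill-bot, the sort-bot, the weld-bot]
11. Courier goes to the north bank with the pack-bot.  [the south bank: the haul-bot, the scan-bot | the north bank: the cut-bot, the drill-bot, the pack-bot, the sort-bot, the weld-bot]
12. Courier goes back to the south bank alone.  [the south bank: the haul-bot, the scan-bot | the north bank: the cut-bot, the drill-bot, the pack-bot, the sort-bot, the weld-bot]
13. Courier goes to the north bank with the haul-bot.  [the south bank: the scan-bot | the north bank: the cut-bot, the drill-bot, the haul-bot, the pack-bot, the sort-bot, the weld-bot]
14. Courier goes back to the south bank alone.  [the south bank: the scan-bot | the north bank: the cut-bot, the drill-bot, the haul-bot, the pack-bot, the sort-bot, the weld-bot]
15. Courier goes to the north bank with the scan-bot.  [the south bank: — | the north bank: the cut-bot, the drill-bot, the haul-bot, the pack-bot, the scan-bot, the sort-bot, the weld-bot]

15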